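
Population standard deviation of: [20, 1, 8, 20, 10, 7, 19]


Mean = 85/7
  (20-85/7)²=3025/49
  (1-85/7)²=6084/49
  (8-85/7)²=841/49
  (20-85/7)²=3025/49
  (10-85/7)²=225/49
  (7-85/7)²=1296/49
  (19-85/7)²=2304/49
Σ(x-μ)² = 2400/7
σ² = (2400/7)/7 = 2400/49

σ = √(2400/49) ≈ 6.9985


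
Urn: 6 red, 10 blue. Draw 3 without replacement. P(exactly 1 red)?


Hypergeometric: C(6,1)×C(10,2)/C(16,3)
= 6×45/560 = 27/56

P(X=1) = 27/56 ≈ 48.21%


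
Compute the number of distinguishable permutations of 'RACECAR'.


Letters: 7, freq: {'R': 2, 'A': 2, 'C': 2, 'E': 1}
7!/(2!×2!×2!×1!) = 5040/8 = 630

630


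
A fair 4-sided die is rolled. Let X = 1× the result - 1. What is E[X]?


E[die] = (1+4)/2 = 5/2
E[X] = 1×5/2 - 1 = 3/2

E[X] = 3/2


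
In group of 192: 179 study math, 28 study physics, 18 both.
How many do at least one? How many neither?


|A∪B| = 179+28-18 = 189
Neither = 192-189 = 3

At least one: 189; Neither: 3


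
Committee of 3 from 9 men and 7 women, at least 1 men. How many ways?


Count by #men:
  1M,2W: C(9,1)×C(7,2)=189
  2M,1W: C(9,2)×C(7,1)=252
  3M,0W: C(9,3)×C(7,0)=84
Total = 525

525


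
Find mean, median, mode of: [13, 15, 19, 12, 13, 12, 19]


Sorted: [12, 12, 13, 13, 15, 19, 19]
Mean = 103/7
Median = 13
Freq: {13: 2, 15: 1, 19: 2, 12: 2}
Mode: [12, 13, 19]

Mean=103/7, Median=13, Mode=[12, 13, 19]


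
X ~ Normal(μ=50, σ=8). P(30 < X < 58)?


z₁=(30-50)/8=-2.5, z₂=(58-50)/8=1.0
P = Φ(1.0) - Φ(-2.5) = 0.841345 - 0.006210 = 0.835135 ≈ 0.8351

P(30 < X < 58) ≈ 0.8351


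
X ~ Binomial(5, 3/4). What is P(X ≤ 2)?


P(X ≤ 2) = Σ P(X=i) for i=0..2
P(X=0) = 1/1024
P(X=1) = 15/1024
P(X=2) = 45/512
Sum = 53/512

P(X ≤ 2) = 53/512 ≈ 10.35%


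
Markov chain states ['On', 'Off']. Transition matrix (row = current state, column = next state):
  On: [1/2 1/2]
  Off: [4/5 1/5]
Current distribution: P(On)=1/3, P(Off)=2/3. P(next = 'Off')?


P(next=Off) = Σᵢ P(now=i)×P(i→Off)
= 1/3×1/2 + 2/3×1/5
= 1/6 + 2/15 = 3/10

P = 3/10 ≈ 0.3000


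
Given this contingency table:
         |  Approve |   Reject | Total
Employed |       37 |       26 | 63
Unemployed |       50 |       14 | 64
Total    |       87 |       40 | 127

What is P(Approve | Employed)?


P(Approve | Employed) = 37/(37+26) = 37/63

P(Approve|Employed) = 37/63 ≈ 58.73%


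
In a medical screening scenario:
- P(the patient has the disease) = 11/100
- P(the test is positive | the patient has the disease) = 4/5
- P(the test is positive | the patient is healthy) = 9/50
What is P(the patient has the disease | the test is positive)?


Using Bayes' theorem:
P(A|B) = P(B|A)·P(A) / P(B)

P(the test is positive) = 4/5 × 11/100 + 9/50 × 89/100
= 11/125 + 801/5000 = 1241/5000

P(the patient has the disease|the test is positive) = (11/125) / (1241/5000) = 440/1241

P(the patient has the disease|the test is positive) = 440/1241 ≈ 35.46%


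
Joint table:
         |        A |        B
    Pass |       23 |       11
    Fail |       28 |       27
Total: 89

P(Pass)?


P(Pass) = (23+11)/89 = 34/89

P(Pass) = 34/89 ≈ 38.20%


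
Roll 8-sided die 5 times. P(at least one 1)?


P(no 1)^5 = (7/8)^5 = 16807/32768
P(≥1) = 1 - 16807/32768 = 15961/32768

P = 15961/32768 ≈ 48.71%


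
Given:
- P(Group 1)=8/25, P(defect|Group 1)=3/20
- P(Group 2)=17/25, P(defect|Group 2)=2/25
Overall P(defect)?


P(B) = Σ P(B|Aᵢ)×P(Aᵢ)
  3/20×8/25 = 6/125
  2/25×17/25 = 34/625
Sum = 64/625

P(defect) = 64/625 ≈ 10.24%


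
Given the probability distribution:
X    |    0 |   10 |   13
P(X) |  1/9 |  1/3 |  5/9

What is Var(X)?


E[X] = 95/9
E[X²] = 1145/9
Var(X) = E[X²] - (E[X])² = 1145/9 - 9025/81 = 1280/81

Var(X) = 1280/81 ≈ 15.8025


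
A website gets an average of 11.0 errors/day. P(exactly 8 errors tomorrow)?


Poisson(λ=11.0): P(X=8) = e^(-λ)×λ^k/k!
= e^(-11.0) × 11.0^8 / 8!
≈ 1.670170079e-05 × 214358881 / 40320 ≈ 0.088794

P(X=8) ≈ 0.088794 ≈ 8.88%


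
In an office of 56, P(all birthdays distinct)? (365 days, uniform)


P(all different) = Π(365-i)/365 for i=0..55
= (365/365)×(364/365)×...×(310/365)
= 0.011668

P ≈ 0.0117 ≈ 1.17%


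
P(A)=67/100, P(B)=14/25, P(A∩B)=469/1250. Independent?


P(A)×P(B) = 469/1250
P(A∩B) = 469/1250
Equal ✓ → Independent

Yes, independent


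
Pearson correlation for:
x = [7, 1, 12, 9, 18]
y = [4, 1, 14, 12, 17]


n=5, Σx=47, Σy=48, Σxy=611, Σx²=599, Σy²=646
r = (5×611 - 47×48)/√((5×599 - 47²)(5×646 - 48²))
= 799/√(786×926) = 799/√727836 ≈ 799/853.1330 ≈ 0.9365

r ≈ 0.9365


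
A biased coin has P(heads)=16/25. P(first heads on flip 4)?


Geometric: P(X=4) = (1-p)^(k-1)×p = (9/25)^3×16/25 = 11664/390625

P(X=4) = 11664/390625 ≈ 2.99%


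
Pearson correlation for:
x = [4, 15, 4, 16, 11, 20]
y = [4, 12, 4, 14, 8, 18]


n=6, Σx=70, Σy=60, Σxy=884, Σx²=1034, Σy²=760
r = (6×884 - 70×60)/√((6×1034 - 70²)(6×760 - 60²))
= 1104/√(1304×960) = 1104/√1251840 ≈ 1104/1118.8566 ≈ 0.9867

r ≈ 0.9867


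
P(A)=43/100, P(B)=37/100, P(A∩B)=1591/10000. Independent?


P(A)×P(B) = 1591/10000
P(A∩B) = 1591/10000
Equal ✓ → Independent

Yes, independent


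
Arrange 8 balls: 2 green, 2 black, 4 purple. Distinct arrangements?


8!/(2!×2!×4!) = 420

420


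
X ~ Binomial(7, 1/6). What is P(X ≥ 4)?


P(X ≥ 4) = Σ P(X=i) for i=4..7
P(X=4) = 4375/279936
P(X=5) = 175/93312
P(X=6) = 35/279936
P(X=7) = 1/279936
Sum = 617/34992

P(X ≥ 4) = 617/34992 ≈ 1.76%


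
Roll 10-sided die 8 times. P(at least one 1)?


P(no 1)^8 = (9/10)^8 = 43046721/100000000
P(≥1) = 1 - 43046721/100000000 = 56953279/100000000

P = 56953279/100000000 ≈ 56.95%


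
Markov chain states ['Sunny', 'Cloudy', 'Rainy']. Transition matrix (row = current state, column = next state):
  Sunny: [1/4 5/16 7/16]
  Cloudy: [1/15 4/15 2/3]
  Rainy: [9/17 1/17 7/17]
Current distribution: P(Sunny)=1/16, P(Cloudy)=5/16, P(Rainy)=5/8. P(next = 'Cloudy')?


P(next=Cloudy) = Σᵢ P(now=i)×P(i→Cloudy)
= 1/16×5/16 + 5/16×4/15 + 5/8×1/17
= 5/256 + 1/12 + 5/136 = 1823/13056

P = 1823/13056 ≈ 0.1396


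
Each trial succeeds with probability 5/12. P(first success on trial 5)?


Geometric: P(X=5) = (1-p)^(k-1)×p = (7/12)^4×5/12 = 12005/248832

P(X=5) = 12005/248832 ≈ 4.82%


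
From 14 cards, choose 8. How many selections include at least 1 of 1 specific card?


Complement: C(14,8) - C(13,8) = 3003 - 1287 = 1716

1716


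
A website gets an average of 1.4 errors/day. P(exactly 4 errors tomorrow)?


Poisson(λ=1.4): P(X=4) = e^(-λ)×λ^k/k!
= e^(-1.4) × 1.4^4 / 4!
≈ 0.2465969639 × 3.8416 / 24 ≈ 0.039472

P(X=4) ≈ 0.039472 ≈ 3.95%


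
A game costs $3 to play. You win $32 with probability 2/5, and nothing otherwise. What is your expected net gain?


E[gain] = (32-3)×2/5 + (-3)×3/5
= 58/5 - 9/5 = 49/5

Expected net gain = $49/5 ≈ $9.80


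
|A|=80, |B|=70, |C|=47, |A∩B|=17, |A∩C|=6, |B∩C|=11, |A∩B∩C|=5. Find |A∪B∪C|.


|A∪B∪C| = 80+70+47-17-6-11+5 = 168

|A∪B∪C| = 168


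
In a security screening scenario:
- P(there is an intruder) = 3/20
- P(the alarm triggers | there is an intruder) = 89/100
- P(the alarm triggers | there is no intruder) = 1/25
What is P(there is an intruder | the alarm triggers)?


Using Bayes' theorem:
P(A|B) = P(B|A)·P(A) / P(B)

P(the alarm triggers) = 89/100 × 3/20 + 1/25 × 17/20
= 267/2000 + 17/500 = 67/400

P(there is an intruder|the alarm triggers) = (267/2000) / (67/400) = 267/335

P(there is an intruder|the alarm triggers) = 267/335 ≈ 79.70%


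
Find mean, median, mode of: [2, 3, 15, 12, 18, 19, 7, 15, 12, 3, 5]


Sorted: [2, 3, 3, 5, 7, 12, 12, 15, 15, 18, 19]
Mean = 111/11
Median = 12
Freq: {2: 1, 3: 2, 15: 2, 12: 2, 18: 1, 19: 1, 7: 1, 5: 1}
Mode: [3, 12, 15]

Mean=111/11, Median=12, Mode=[3, 12, 15]


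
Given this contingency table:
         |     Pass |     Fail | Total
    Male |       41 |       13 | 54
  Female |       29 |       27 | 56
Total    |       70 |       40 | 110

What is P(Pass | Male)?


P(Pass | Male) = 41/(41+13) = 41/54

P(Pass|Male) = 41/54 ≈ 75.93%


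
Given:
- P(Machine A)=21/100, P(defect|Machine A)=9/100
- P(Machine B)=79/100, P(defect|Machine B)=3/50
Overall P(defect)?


P(B) = Σ P(B|Aᵢ)×P(Aᵢ)
  9/100×21/100 = 189/10000
  3/50×79/100 = 237/5000
Sum = 663/10000

P(defect) = 663/10000 ≈ 6.63%


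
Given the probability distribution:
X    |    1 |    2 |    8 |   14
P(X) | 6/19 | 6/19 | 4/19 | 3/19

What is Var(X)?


E[X] = 92/19
E[X²] = 46
Var(X) = E[X²] - (E[X])² = 46 - 8464/361 = 8142/361

Var(X) = 8142/361 ≈ 22.5540


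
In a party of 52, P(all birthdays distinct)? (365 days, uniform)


P(all different) = Π(365-i)/365 for i=0..51
= (365/365)×(364/365)×...×(314/365)
= 0.021995

P ≈ 0.0220 ≈ 2.20%


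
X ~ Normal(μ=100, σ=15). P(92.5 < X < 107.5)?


z₁=(92.5-100)/15=-0.5, z₂=(107.5-100)/15=0.5
P = Φ(0.5) - Φ(-0.5) = 0.691462 - 0.308538 = 0.382924 ≈ 0.3829

P(92.5 < X < 107.5) ≈ 0.3829


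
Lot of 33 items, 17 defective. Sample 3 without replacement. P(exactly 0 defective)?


Hypergeometric: C(17,0)×C(16,3)/C(33,3)
= 1×560/5456 = 35/341

P(X=0) = 35/341 ≈ 10.26%


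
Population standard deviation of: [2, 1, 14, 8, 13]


Mean = 38/5
  (2-38/5)²=784/25
  (1-38/5)²=1089/25
  (14-38/5)²=1024/25
  (8-38/5)²=4/25
  (13-38/5)²=729/25
Σ(x-μ)² = 726/5
σ² = (726/5)/5 = 726/25

σ = √(726/25) ≈ 5.3889


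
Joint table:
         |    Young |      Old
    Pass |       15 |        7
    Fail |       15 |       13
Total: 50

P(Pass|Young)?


P(Pass|Young) = 15/(15+15) = 15/30 = 1/2

P = 1/2 ≈ 50.00%


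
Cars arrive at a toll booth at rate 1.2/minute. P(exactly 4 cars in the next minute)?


Poisson(λ=1.2): P(X=4) = e^(-λ)×λ^k/k!
= e^(-1.2) × 1.2^4 / 4!
≈ 0.3011942119 × 2.0736 / 24 ≈ 0.026023

P(X=4) ≈ 0.026023 ≈ 2.60%


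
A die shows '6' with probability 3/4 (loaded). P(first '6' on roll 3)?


Geometric: P(X=3) = (1-p)^(k-1)×p = (1/4)^2×3/4 = 3/64

P(X=3) = 3/64 ≈ 4.69%


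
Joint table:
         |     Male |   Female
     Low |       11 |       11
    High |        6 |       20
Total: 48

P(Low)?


P(Low) = (11+11)/48 = 22/48 = 11/24

P(Low) = 11/24 ≈ 45.83%


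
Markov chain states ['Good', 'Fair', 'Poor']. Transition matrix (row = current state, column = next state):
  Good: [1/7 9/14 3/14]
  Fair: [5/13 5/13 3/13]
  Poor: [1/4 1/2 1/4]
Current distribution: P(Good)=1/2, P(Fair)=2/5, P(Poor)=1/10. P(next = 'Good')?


P(next=Good) = Σᵢ P(now=i)×P(i→Good)
= 1/2×1/7 + 2/5×5/13 + 1/10×1/4
= 1/14 + 2/13 + 1/40 = 911/3640

P = 911/3640 ≈ 0.2503


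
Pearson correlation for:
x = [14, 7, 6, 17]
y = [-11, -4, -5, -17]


n=4, Σx=44, Σy=-37, Σxy=-501, Σx²=570, Σy²=451
r = (4×(-501) - 44×(-37))/√((4×570 - 44²)(4×451 - (-37)²))
= -376/√(344×435) = -376/√149640 ≈ -376/386.8333 ≈ -0.9720

r ≈ -0.9720


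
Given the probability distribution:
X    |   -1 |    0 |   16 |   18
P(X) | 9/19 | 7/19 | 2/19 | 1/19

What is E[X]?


E[X] = Σ x·P(X=x)
= (-1)×(9/19) + (0)×(7/19) + (16)×(2/19) + (18)×(1/19)
= 41/19

E[X] = 41/19


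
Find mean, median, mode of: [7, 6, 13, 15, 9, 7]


Sorted: [6, 7, 7, 9, 13, 15]
Mean = 57/6 = 19/2
Median = 8
Freq: {7: 2, 6: 1, 13: 1, 15: 1, 9: 1}
Mode: [7]

Mean=19/2, Median=8, Mode=7


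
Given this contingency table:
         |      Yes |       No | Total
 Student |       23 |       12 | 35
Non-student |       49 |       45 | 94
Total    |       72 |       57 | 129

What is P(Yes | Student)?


P(Yes | Student) = 23/(23+12) = 23/35

P(Yes|Student) = 23/35 ≈ 65.71%


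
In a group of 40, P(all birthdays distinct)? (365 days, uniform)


P(all different) = Π(365-i)/365 for i=0..39
= (365/365)×(364/365)×...×(326/365)
= 0.108768

P ≈ 0.1088 ≈ 10.88%


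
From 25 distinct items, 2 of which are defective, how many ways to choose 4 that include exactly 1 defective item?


Choose 1 of the 2 defective items and 3 of the other 23 items:
C(2,1)×C(23,3) = 2×1771 = 3542

3542


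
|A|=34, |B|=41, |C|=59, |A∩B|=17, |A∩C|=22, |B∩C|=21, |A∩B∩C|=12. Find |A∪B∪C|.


|A∪B∪C| = 34+41+59-17-22-21+12 = 86

|A∪B∪C| = 86


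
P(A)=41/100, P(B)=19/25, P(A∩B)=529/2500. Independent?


P(A)×P(B) = 779/2500
P(A∩B) = 529/2500
Not equal → NOT independent

No, not independent


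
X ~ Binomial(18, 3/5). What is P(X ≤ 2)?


P(X ≤ 2) = Σ P(X=i) for i=0..2
P(X=0) = 262144/3814697265625
P(X=1) = 7077888/3814697265625
P(X=2) = 90243072/3814697265625
Sum = 97583104/3814697265625

P(X ≤ 2) = 97583104/3814697265625 ≈ 0.00%


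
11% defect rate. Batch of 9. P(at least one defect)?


P(all good) = (89/100)^9 = 350356403707485209/1000000000000000000
P(≥1 defect) = 649643596292514791/1000000000000000000

P = 649643596292514791/1000000000000000000 ≈ 64.96%


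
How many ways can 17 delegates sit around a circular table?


Circular arrangements of 17 distinct objects: fix one position to break rotational symmetry.
(n-1)! = 16! = 20922789888000

20922789888000


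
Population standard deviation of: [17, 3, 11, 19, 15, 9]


Mean = 74/6 = 37/3
  (17-37/3)²=196/9
  (3-37/3)²=784/9
  (11-37/3)²=16/9
  (19-37/3)²=400/9
  (15-37/3)²=64/9
  (9-37/3)²=100/9
Σ(x-μ)² = 520/3
σ² = (520/3)/6 = 260/9

σ = √(260/9) ≈ 5.3748


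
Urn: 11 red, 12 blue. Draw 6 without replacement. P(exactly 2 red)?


Hypergeometric: C(11,2)×C(12,4)/C(23,6)
= 55×495/100947 = 825/3059

P(X=2) = 825/3059 ≈ 26.97%


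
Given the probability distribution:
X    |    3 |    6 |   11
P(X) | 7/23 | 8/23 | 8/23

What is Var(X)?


E[X] = 157/23
E[X²] = 1319/23
Var(X) = E[X²] - (E[X])² = 1319/23 - 24649/529 = 5688/529

Var(X) = 5688/529 ≈ 10.7524


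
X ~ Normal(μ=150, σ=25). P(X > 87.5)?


z = (87.5-150)/25 = -2.5
P(X > 87.5) = 1 - P(Z ≤ -2.5) = 1 - 0.0062 = 0.9938

P(X > 87.5) ≈ 0.9938


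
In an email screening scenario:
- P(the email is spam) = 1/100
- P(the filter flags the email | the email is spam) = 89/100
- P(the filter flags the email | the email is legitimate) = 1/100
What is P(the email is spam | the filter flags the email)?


Using Bayes' theorem:
P(A|B) = P(B|A)·P(A) / P(B)

P(the filter flags the email) = 89/100 × 1/100 + 1/100 × 99/100
= 89/10000 + 99/10000 = 47/2500

P(the email is spam|the filter flags the email) = (89/10000) / (47/2500) = 89/188

P(the email is spam|the filter flags the email) = 89/188 ≈ 47.34%


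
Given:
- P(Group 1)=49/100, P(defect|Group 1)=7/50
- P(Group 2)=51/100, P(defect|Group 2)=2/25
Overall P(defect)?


P(B) = Σ P(B|Aᵢ)×P(Aᵢ)
  7/50×49/100 = 343/5000
  2/25×51/100 = 51/1250
Sum = 547/5000

P(defect) = 547/5000 ≈ 10.94%


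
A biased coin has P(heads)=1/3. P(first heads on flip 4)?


Geometric: P(X=4) = (1-p)^(k-1)×p = (2/3)^3×1/3 = 8/81

P(X=4) = 8/81 ≈ 9.88%


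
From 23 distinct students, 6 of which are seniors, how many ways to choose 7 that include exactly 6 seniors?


Choose 6 of the 6 seniors and 1 of the other 17 students:
C(6,6)×C(17,1) = 1×17 = 17

17


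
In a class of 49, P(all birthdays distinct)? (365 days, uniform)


P(all different) = Π(365-i)/365 for i=0..48
= (365/365)×(364/365)×...×(317/365)
= 0.034220

P ≈ 0.0342 ≈ 3.42%


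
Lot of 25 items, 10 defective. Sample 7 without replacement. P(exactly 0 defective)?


Hypergeometric: C(10,0)×C(15,7)/C(25,7)
= 1×6435/480700 = 117/8740

P(X=0) = 117/8740 ≈ 1.34%


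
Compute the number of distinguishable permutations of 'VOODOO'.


Letters: 6, freq: {'V': 1, 'O': 4, 'D': 1}
6!/(1!×4!×1!) = 720/24 = 30

30


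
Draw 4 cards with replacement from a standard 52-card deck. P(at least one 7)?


P(not a 7) = 48/52 = 12/13
P(none in 4 draws) = (12/13)^4 = 20736/28561
P(≥1 7) = 1 - 20736/28561 = 7825/28561

P = 7825/28561 ≈ 27.40%


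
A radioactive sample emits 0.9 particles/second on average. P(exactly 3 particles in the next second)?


Poisson(λ=0.9): P(X=3) = e^(-λ)×λ^k/k!
= e^(-0.9) × 0.9^3 / 3!
≈ 0.4065696597 × 0.729 / 6 ≈ 0.049398

P(X=3) ≈ 0.049398 ≈ 4.94%


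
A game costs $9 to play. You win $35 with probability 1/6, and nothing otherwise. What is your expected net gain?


E[gain] = (35-9)×1/6 + (-9)×5/6
= 13/3 - 15/2 = -19/6

Expected net gain = $-19/6 ≈ $-3.17


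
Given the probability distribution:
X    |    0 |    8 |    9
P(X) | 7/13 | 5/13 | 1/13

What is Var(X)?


E[X] = 49/13
E[X²] = 401/13
Var(X) = E[X²] - (E[X])² = 401/13 - 2401/169 = 2812/169

Var(X) = 2812/169 ≈ 16.6391


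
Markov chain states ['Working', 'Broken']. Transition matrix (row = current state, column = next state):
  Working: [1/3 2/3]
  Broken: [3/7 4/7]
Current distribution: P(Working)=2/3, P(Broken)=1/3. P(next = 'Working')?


P(next=Working) = Σᵢ P(now=i)×P(i→Working)
= 2/3×1/3 + 1/3×3/7
= 2/9 + 1/7 = 23/63

P = 23/63 ≈ 0.3651


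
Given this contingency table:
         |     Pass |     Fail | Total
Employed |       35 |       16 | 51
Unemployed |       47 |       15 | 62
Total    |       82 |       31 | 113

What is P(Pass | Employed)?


P(Pass | Employed) = 35/(35+16) = 35/51

P(Pass|Employed) = 35/51 ≈ 68.63%


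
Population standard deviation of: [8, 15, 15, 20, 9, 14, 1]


Mean = 82/7
  (8-82/7)²=676/49
  (15-82/7)²=529/49
  (15-82/7)²=529/49
  (20-82/7)²=3364/49
  (9-82/7)²=361/49
  (14-82/7)²=256/49
  (1-82/7)²=5625/49
Σ(x-μ)² = 1620/7
σ² = (1620/7)/7 = 1620/49

σ = √(1620/49) ≈ 5.7499


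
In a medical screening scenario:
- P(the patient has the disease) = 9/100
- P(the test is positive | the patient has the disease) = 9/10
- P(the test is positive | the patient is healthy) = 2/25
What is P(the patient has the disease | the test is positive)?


Using Bayes' theorem:
P(A|B) = P(B|A)·P(A) / P(B)

P(the test is positive) = 9/10 × 9/100 + 2/25 × 91/100
= 81/1000 + 91/1250 = 769/5000

P(the patient has the disease|the test is positive) = (81/1000) / (769/5000) = 405/769

P(the patient has the disease|the test is positive) = 405/769 ≈ 52.67%


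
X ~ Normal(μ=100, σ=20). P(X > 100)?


z = (100-100)/20 = 0.0
P(X > 100) = 1 - P(Z ≤ 0.0) = 1 - 0.5000 = 0.5000

P(X > 100) ≈ 0.5000


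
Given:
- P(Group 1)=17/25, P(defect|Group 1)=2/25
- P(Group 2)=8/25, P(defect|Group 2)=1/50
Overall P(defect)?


P(B) = Σ P(B|Aᵢ)×P(Aᵢ)
  2/25×17/25 = 34/625
  1/50×8/25 = 4/625
Sum = 38/625

P(defect) = 38/625 ≈ 6.08%


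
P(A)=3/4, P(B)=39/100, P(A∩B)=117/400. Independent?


P(A)×P(B) = 117/400
P(A∩B) = 117/400
Equal ✓ → Independent

Yes, independent


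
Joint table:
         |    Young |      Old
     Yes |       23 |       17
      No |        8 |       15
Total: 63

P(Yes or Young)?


P(Yes∨Young) = P(Yes) + P(Young) - P(Yes∧Young)
= (40 + 31 - 23)/63 = 48/63 = 16/21

P = 16/21 ≈ 76.19%


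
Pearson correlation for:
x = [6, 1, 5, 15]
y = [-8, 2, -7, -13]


n=4, Σx=27, Σy=-26, Σxy=-276, Σx²=287, Σy²=286
r = (4×(-276) - 27×(-26))/√((4×287 - 27²)(4×286 - (-26)²))
= -402/√(419×468) = -402/√196092 ≈ -402/442.8228 ≈ -0.9078

r ≈ -0.9078


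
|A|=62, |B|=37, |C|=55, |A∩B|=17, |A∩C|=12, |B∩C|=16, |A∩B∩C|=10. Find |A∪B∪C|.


|A∪B∪C| = 62+37+55-17-12-16+10 = 119

|A∪B∪C| = 119


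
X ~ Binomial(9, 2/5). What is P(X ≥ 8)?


P(X ≥ 8) = Σ P(X=i) for i=8..9
P(X=8) = 6912/1953125
P(X=9) = 512/1953125
Sum = 7424/1953125

P(X ≥ 8) = 7424/1953125 ≈ 0.38%


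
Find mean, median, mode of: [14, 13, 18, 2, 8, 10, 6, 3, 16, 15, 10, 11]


Sorted: [2, 3, 6, 8, 10, 10, 11, 13, 14, 15, 16, 18]
Mean = 126/12 = 21/2
Median = 21/2
Freq: {14: 1, 13: 1, 18: 1, 2: 1, 8: 1, 10: 2, 6: 1, 3: 1, 16: 1, 15: 1, 11: 1}
Mode: [10]

Mean=21/2, Median=21/2, Mode=10


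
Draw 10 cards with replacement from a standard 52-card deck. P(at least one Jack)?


P(not a Jack) = 48/52 = 12/13
P(none in 10 draws) = (12/13)^10 = 61917364224/137858491849
P(≥1 Jack) = 1 - 61917364224/137858491849 = 75941127625/137858491849

P = 75941127625/137858491849 ≈ 55.09%


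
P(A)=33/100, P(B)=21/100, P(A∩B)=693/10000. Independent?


P(A)×P(B) = 693/10000
P(A∩B) = 693/10000
Equal ✓ → Independent

Yes, independent


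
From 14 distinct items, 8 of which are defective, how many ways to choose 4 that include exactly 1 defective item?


Choose 1 of the 8 defective items and 3 of the other 6 items:
C(8,1)×C(6,3) = 8×20 = 160

160


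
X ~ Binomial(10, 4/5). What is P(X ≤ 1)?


P(X ≤ 1) = Σ P(X=i) for i=0..1
P(X=0) = 1/9765625
P(X=1) = 8/1953125
Sum = 41/9765625

P(X ≤ 1) = 41/9765625 ≈ 0.00%


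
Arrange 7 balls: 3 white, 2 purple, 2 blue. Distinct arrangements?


7!/(3!×2!×2!) = 210

210


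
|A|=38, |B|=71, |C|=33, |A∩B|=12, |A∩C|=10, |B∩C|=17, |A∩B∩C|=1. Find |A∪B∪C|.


|A∪B∪C| = 38+71+33-12-10-17+1 = 104

|A∪B∪C| = 104


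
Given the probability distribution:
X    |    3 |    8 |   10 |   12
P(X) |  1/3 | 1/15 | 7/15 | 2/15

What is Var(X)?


E[X] = 39/5
E[X²] = 1097/15
Var(X) = E[X²] - (E[X])² = 1097/15 - 1521/25 = 922/75

Var(X) = 922/75 ≈ 12.2933


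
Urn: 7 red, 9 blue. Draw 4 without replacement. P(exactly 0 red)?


Hypergeometric: C(7,0)×C(9,4)/C(16,4)
= 1×126/1820 = 9/130

P(X=0) = 9/130 ≈ 6.92%


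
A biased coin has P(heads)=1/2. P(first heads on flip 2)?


Geometric: P(X=2) = (1-p)^(k-1)×p = (1/2)^1×1/2 = 1/4

P(X=2) = 1/4 ≈ 25.00%


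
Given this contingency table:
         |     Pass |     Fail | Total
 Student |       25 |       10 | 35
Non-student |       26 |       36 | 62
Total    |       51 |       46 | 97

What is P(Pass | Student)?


P(Pass | Student) = 25/(25+10) = 25/35 = 5/7

P(Pass|Student) = 5/7 ≈ 71.43%


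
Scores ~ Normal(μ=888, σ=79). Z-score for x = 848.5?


z = (x - μ)/σ = (848.5 - 888)/79 = -0.5

z = -0.5


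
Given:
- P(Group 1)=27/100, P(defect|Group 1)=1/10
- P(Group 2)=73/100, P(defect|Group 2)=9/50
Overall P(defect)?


P(B) = Σ P(B|Aᵢ)×P(Aᵢ)
  1/10×27/100 = 27/1000
  9/50×73/100 = 657/5000
Sum = 99/625

P(defect) = 99/625 ≈ 15.84%


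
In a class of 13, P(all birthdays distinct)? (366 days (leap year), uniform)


P(all different) = Π(366-i)/366 for i=0..12
= (366/366)×(365/366)×...×(354/366)
= 0.806071

P ≈ 0.8061 ≈ 80.61%


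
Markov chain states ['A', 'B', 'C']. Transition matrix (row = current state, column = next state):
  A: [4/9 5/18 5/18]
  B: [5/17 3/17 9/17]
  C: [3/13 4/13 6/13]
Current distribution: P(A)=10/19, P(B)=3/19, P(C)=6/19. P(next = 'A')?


P(next=A) = Σᵢ P(now=i)×P(i→A)
= 10/19×4/9 + 3/19×5/17 + 6/19×3/13
= 40/171 + 15/323 + 18/247 = 13349/37791

P = 13349/37791 ≈ 0.3532


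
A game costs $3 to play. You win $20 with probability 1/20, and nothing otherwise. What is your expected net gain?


E[gain] = (20-3)×1/20 + (-3)×19/20
= 17/20 - 57/20 = -2

Expected net gain = $-2 ≈ $-2.00


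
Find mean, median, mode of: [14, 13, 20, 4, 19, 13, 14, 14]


Sorted: [4, 13, 13, 14, 14, 14, 19, 20]
Mean = 111/8
Median = 14
Freq: {14: 3, 13: 2, 20: 1, 4: 1, 19: 1}
Mode: [14]

Mean=111/8, Median=14, Mode=14


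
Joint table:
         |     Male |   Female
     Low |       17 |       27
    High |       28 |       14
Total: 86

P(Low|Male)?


P(Low|Male) = 17/(17+28) = 17/45

P = 17/45 ≈ 37.78%


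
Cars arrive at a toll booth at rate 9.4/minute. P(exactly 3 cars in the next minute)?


Poisson(λ=9.4): P(X=3) = e^(-λ)×λ^k/k!
= e^(-9.4) × 9.4^3 / 3!
≈ 8.272406556e-05 × 830.584 / 6 ≈ 0.011452

P(X=3) ≈ 0.011452 ≈ 1.15%


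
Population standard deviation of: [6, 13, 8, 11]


Mean = 38/4 = 19/2
  (6-19/2)²=49/4
  (13-19/2)²=49/4
  (8-19/2)²=9/4
  (11-19/2)²=9/4
Σ(x-μ)² = 29
σ² = 29/4

σ = √(29/4) ≈ 2.6926


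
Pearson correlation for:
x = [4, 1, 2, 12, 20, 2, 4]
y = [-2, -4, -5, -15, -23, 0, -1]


n=7, Σx=45, Σy=-50, Σxy=-666, Σx²=585, Σy²=800
r = (7×(-666) - 45×(-50))/√((7×585 - 45²)(7×800 - (-50)²))
= -2412/√(2070×3100) = -2412/√6417000 ≈ -2412/2533.1798 ≈ -0.9522

r ≈ -0.9522


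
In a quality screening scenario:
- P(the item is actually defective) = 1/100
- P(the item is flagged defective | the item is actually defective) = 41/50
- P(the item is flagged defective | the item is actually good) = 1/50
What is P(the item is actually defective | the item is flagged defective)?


Using Bayes' theorem:
P(A|B) = P(B|A)·P(A) / P(B)

P(the item is flagged defective) = 41/50 × 1/100 + 1/50 × 99/100
= 41/5000 + 99/5000 = 7/250

P(the item is actually defective|the item is flagged defective) = (41/5000) / (7/250) = 41/140

P(the item is actually defective|the item is flagged defective) = 41/140 ≈ 29.29%


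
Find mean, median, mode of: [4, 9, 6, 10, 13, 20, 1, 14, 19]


Sorted: [1, 4, 6, 9, 10, 13, 14, 19, 20]
Mean = 96/9 = 32/3
Median = 10
Freq: {4: 1, 9: 1, 6: 1, 10: 1, 13: 1, 20: 1, 1: 1, 14: 1, 19: 1}
Mode: No mode

Mean=32/3, Median=10, Mode=No mode


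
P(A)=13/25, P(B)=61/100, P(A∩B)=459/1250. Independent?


P(A)×P(B) = 793/2500
P(A∩B) = 459/1250
Not equal → NOT independent

No, not independent


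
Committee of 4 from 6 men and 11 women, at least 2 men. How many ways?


Count by #men:
  2M,2W: C(6,2)×C(11,2)=825
  3M,1W: C(6,3)×C(11,1)=220
  4M,0W: C(6,4)×C(11,0)=15
Total = 1060

1060


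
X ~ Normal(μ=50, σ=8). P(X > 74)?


z = (74-50)/8 = 3.0
P(X > 74) = 1 - P(Z ≤ 3.0) = 1 - 0.9987 = 0.0013

P(X > 74) ≈ 0.0013


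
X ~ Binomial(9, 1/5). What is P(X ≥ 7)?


P(X ≥ 7) = Σ P(X=i) for i=7..9
P(X=7) = 576/1953125
P(X=8) = 36/1953125
P(X=9) = 1/1953125
Sum = 613/1953125

P(X ≥ 7) = 613/1953125 ≈ 0.03%


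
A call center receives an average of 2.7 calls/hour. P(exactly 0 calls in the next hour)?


Poisson(λ=2.7): P(X=0) = e^(-λ)×λ^k/k!
= e^(-2.7) × 2.7^0 / 0!
≈ 0.06720551274 × 1 / 1 ≈ 0.067206

P(X=0) ≈ 0.067206 ≈ 6.72%


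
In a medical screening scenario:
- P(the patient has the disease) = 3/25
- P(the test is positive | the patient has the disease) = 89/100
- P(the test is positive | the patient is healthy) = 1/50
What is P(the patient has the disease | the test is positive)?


Using Bayes' theorem:
P(A|B) = P(B|A)·P(A) / P(B)

P(the test is positive) = 89/100 × 3/25 + 1/50 × 22/25
= 267/2500 + 11/625 = 311/2500

P(the patient has the disease|the test is positive) = (267/2500) / (311/2500) = 267/311

P(the patient has the disease|the test is positive) = 267/311 ≈ 85.85%


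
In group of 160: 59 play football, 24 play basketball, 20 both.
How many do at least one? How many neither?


|A∪B| = 59+24-20 = 63
Neither = 160-63 = 97

At least one: 63; Neither: 97


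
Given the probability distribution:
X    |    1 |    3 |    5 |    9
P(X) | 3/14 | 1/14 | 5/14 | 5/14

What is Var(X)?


E[X] = 38/7
E[X²] = 271/7
Var(X) = E[X²] - (E[X])² = 271/7 - 1444/49 = 453/49

Var(X) = 453/49 ≈ 9.2449


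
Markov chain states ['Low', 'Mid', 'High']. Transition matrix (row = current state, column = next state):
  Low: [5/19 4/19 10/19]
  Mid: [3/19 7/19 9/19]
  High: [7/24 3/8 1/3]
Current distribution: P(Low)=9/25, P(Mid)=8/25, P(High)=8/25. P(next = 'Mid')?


P(next=Mid) = Σᵢ P(now=i)×P(i→Mid)
= 9/25×4/19 + 8/25×7/19 + 8/25×3/8
= 36/475 + 56/475 + 3/25 = 149/475

P = 149/475 ≈ 0.3137


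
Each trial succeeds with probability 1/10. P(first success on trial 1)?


Geometric: P(X=1) = (1-p)^(k-1)×p = (9/10)^0×1/10 = 1/10

P(X=1) = 1/10 ≈ 10.00%


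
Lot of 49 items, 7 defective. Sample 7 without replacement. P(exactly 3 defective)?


Hypergeometric: C(7,3)×C(42,4)/C(49,7)
= 35×111930/85900584 = 93275/2045252

P(X=3) = 93275/2045252 ≈ 4.56%


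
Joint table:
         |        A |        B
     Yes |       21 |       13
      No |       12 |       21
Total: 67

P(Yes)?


P(Yes) = (21+13)/67 = 34/67

P(Yes) = 34/67 ≈ 50.75%


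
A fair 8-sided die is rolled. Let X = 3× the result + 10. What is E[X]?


E[die] = (1+8)/2 = 9/2
E[X] = 3×9/2 + 10 = 47/2

E[X] = 47/2


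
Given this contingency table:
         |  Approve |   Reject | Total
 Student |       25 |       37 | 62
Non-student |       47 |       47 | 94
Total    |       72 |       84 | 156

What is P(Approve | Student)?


P(Approve | Student) = 25/(25+37) = 25/62

P(Approve|Student) = 25/62 ≈ 40.32%


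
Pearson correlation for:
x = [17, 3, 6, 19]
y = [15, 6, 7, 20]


n=4, Σx=45, Σy=48, Σxy=695, Σx²=695, Σy²=710
r = (4×695 - 45×48)/√((4×695 - 45²)(4×710 - 48²))
= 620/√(755×536) = 620/√404680 ≈ 620/636.1446 ≈ 0.9746

r ≈ 0.9746


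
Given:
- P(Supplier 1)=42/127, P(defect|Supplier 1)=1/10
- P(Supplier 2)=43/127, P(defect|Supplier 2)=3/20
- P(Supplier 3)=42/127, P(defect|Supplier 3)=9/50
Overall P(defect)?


P(B) = Σ P(B|Aᵢ)×P(Aᵢ)
  1/10×42/127 = 21/635
  3/20×43/127 = 129/2540
  9/50×42/127 = 189/3175
Sum = 1821/12700

P(defect) = 1821/12700 ≈ 14.34%


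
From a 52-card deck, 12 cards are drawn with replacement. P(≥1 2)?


P(not a 2) = 48/52 = 12/13
P(none in 12 draws) = (12/13)^12 = 8916100448256/23298085122481
P(≥1 2) = 1 - 8916100448256/23298085122481 = 14381984674225/23298085122481

P = 14381984674225/23298085122481 ≈ 61.73%


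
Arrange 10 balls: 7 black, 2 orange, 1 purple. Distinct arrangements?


10!/(7!×2!×1!) = 360

360


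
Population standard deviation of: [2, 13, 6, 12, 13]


Mean = 46/5
  (2-46/5)²=1296/25
  (13-46/5)²=361/25
  (6-46/5)²=256/25
  (12-46/5)²=196/25
  (13-46/5)²=361/25
Σ(x-μ)² = 494/5
σ² = (494/5)/5 = 494/25

σ = √(494/25) ≈ 4.4452


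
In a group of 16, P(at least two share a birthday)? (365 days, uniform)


P(all different) = Π(365-i)/365 for i=0..15
= 0.716396
P(match) = 1 - 0.716396 = 0.283604

P ≈ 0.2836 ≈ 28.36%


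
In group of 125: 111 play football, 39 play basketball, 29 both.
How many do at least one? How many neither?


|A∪B| = 111+39-29 = 121
Neither = 125-121 = 4

At least one: 121; Neither: 4


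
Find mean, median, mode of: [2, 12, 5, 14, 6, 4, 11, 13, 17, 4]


Sorted: [2, 4, 4, 5, 6, 11, 12, 13, 14, 17]
Mean = 88/10 = 44/5
Median = 17/2
Freq: {2: 1, 12: 1, 5: 1, 14: 1, 6: 1, 4: 2, 11: 1, 13: 1, 17: 1}
Mode: [4]

Mean=44/5, Median=17/2, Mode=4


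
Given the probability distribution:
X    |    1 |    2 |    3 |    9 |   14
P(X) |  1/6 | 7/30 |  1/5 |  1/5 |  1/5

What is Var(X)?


E[X] = 35/6
E[X²] = 583/10
Var(X) = E[X²] - (E[X])² = 583/10 - 1225/36 = 4369/180

Var(X) = 4369/180 ≈ 24.2722


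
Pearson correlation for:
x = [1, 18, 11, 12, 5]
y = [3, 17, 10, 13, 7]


n=5, Σx=47, Σy=50, Σxy=610, Σx²=615, Σy²=616
r = (5×610 - 47×50)/√((5×615 - 47²)(5×616 - 50²))
= 700/√(866×580) = 700/√502280 ≈ 700/708.7172 ≈ 0.9877

r ≈ 0.9877


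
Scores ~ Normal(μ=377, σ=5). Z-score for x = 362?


z = (x - μ)/σ = (362 - 377)/5 = -3.0

z = -3.0


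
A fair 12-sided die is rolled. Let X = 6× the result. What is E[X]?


E[die] = (1+12)/2 = 13/2
E[X] = 6 × 13/2 = 39

E[X] = 39


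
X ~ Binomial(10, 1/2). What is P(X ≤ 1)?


P(X ≤ 1) = Σ P(X=i) for i=0..1
P(X=0) = 1/1024
P(X=1) = 5/512
Sum = 11/1024

P(X ≤ 1) = 11/1024 ≈ 1.07%


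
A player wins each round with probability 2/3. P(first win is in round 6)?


Geometric: P(X=6) = (1-p)^(k-1)×p = (1/3)^5×2/3 = 2/729

P(X=6) = 2/729 ≈ 0.27%


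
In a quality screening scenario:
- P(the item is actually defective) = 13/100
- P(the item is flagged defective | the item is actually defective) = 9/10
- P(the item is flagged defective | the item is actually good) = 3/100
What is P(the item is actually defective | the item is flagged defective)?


Using Bayes' theorem:
P(A|B) = P(B|A)·P(A) / P(B)

P(the item is flagged defective) = 9/10 × 13/100 + 3/100 × 87/100
= 117/1000 + 261/10000 = 1431/10000

P(the item is actually defective|the item is flagged defective) = (117/1000) / (1431/10000) = 130/159

P(the item is actually defective|the item is flagged defective) = 130/159 ≈ 81.76%


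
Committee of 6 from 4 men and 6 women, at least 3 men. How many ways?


Count by #men:
  3M,3W: C(4,3)×C(6,3)=80
  4M,2W: C(4,4)×C(6,2)=15
Total = 95

95


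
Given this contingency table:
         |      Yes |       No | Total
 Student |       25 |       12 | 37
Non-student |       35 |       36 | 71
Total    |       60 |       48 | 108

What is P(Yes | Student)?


P(Yes | Student) = 25/(25+12) = 25/37

P(Yes|Student) = 25/37 ≈ 67.57%


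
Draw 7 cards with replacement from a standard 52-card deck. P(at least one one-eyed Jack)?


P(not a one-eyed Jack) = 50/52 = 25/26
P(none in 7 draws) = (25/26)^7 = 6103515625/8031810176
P(≥1 one-eyed Jack) = 1 - 6103515625/8031810176 = 1928294551/8031810176

P = 1928294551/8031810176 ≈ 24.01%


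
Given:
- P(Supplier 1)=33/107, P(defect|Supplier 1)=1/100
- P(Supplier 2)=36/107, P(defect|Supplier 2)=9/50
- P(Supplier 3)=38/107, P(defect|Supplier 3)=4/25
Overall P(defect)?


P(B) = Σ P(B|Aᵢ)×P(Aᵢ)
  1/100×33/107 = 33/10700
  9/50×36/107 = 162/2675
  4/25×38/107 = 152/2675
Sum = 1289/10700

P(defect) = 1289/10700 ≈ 12.05%


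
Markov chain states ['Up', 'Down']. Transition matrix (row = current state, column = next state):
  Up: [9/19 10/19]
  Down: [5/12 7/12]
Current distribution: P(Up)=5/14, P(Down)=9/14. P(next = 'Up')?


P(next=Up) = Σᵢ P(now=i)×P(i→Up)
= 5/14×9/19 + 9/14×5/12
= 45/266 + 15/56 = 465/1064

P = 465/1064 ≈ 0.4370


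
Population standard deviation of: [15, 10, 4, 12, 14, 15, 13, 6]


Mean = 89/8
  (15-89/8)²=961/64
  (10-89/8)²=81/64
  (4-89/8)²=3249/64
  (12-89/8)²=49/64
  (14-89/8)²=529/64
  (15-89/8)²=961/64
  (13-89/8)²=225/64
  (6-89/8)²=1681/64
Σ(x-μ)² = 967/8
σ² = (967/8)/8 = 967/64

σ = √(967/64) ≈ 3.8871


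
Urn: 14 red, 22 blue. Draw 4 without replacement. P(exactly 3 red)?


Hypergeometric: C(14,3)×C(22,1)/C(36,4)
= 364×22/58905 = 104/765

P(X=3) = 104/765 ≈ 13.59%


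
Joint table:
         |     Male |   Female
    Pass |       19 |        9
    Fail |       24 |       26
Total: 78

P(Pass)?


P(Pass) = (19+9)/78 = 28/78 = 14/39

P(Pass) = 14/39 ≈ 35.90%


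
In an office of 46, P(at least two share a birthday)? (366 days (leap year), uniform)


P(all different) = Π(366-i)/366 for i=0..45
= 0.052187
P(match) = 1 - 0.052187 = 0.947813

P ≈ 0.9478 ≈ 94.78%


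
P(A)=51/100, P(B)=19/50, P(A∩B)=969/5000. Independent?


P(A)×P(B) = 969/5000
P(A∩B) = 969/5000
Equal ✓ → Independent

Yes, independent


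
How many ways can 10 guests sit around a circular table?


Circular arrangements of 10 distinct objects: fix one position to break rotational symmetry.
(n-1)! = 9! = 362880

362880


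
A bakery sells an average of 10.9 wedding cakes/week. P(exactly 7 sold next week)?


Poisson(λ=10.9): P(X=7) = e^(-λ)×λ^k/k!
= e^(-10.9) × 10.9^7 / 7!
≈ 1.8458234e-05 × 18280391.2082 / 5040 ≈ 0.066949

P(X=7) ≈ 0.066949 ≈ 6.69%


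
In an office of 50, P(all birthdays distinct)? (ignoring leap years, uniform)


P(all different) = Π(365-i)/365 for i=0..49
= (365/365)×(364/365)×...×(316/365)
= 0.029626

P ≈ 0.0296 ≈ 2.96%


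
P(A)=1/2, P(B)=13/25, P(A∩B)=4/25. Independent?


P(A)×P(B) = 13/50
P(A∩B) = 4/25
Not equal → NOT independent

No, not independent


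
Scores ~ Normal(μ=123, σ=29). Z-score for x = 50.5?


z = (x - μ)/σ = (50.5 - 123)/29 = -2.5

z = -2.5


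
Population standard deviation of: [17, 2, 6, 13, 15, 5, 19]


Mean = 77/7 = 11
  (17-11)²=36
  (2-11)²=81
  (6-11)²=25
  (13-11)²=4
  (15-11)²=16
  (5-11)²=36
  (19-11)²=64
Σ(x-μ)² = 262
σ² = 262/7

σ = √(262/7) ≈ 6.1179


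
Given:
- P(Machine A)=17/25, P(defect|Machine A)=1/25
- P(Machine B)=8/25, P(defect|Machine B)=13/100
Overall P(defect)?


P(B) = Σ P(B|Aᵢ)×P(Aᵢ)
  1/25×17/25 = 17/625
  13/100×8/25 = 26/625
Sum = 43/625

P(defect) = 43/625 ≈ 6.88%


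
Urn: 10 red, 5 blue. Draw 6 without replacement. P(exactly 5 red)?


Hypergeometric: C(10,5)×C(5,1)/C(15,6)
= 252×5/5005 = 36/143

P(X=5) = 36/143 ≈ 25.17%


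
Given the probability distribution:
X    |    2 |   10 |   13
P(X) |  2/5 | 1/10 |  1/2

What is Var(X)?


E[X] = 83/10
E[X²] = 961/10
Var(X) = E[X²] - (E[X])² = 961/10 - 6889/100 = 2721/100

Var(X) = 2721/100 ≈ 27.2100


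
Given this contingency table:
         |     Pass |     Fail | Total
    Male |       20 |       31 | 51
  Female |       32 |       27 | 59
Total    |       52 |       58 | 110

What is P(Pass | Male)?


P(Pass | Male) = 20/(20+31) = 20/51

P(Pass|Male) = 20/51 ≈ 39.22%


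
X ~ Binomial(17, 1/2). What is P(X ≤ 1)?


P(X ≤ 1) = Σ P(X=i) for i=0..1
P(X=0) = 1/131072
P(X=1) = 17/131072
Sum = 9/65536

P(X ≤ 1) = 9/65536 ≈ 0.01%


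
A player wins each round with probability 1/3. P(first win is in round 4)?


Geometric: P(X=4) = (1-p)^(k-1)×p = (2/3)^3×1/3 = 8/81

P(X=4) = 8/81 ≈ 9.88%


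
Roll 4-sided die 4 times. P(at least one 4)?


P(no 4)^4 = (3/4)^4 = 81/256
P(≥1) = 1 - 81/256 = 175/256

P = 175/256 ≈ 68.36%


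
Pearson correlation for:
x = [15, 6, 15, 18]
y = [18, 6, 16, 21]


n=4, Σx=54, Σy=61, Σxy=924, Σx²=810, Σy²=1057
r = (4×924 - 54×61)/√((4×810 - 54²)(4×1057 - 61²))
= 402/√(324×507) = 402/√164268 ≈ 402/405.2999 ≈ 0.9919

r ≈ 0.9919


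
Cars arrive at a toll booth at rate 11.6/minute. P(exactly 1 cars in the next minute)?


Poisson(λ=11.6): P(X=1) = e^(-λ)×λ^k/k!
= e^(-11.6) × 11.6^1 / 1!
≈ 9.166087736e-06 × 11.6 / 1 ≈ 0.000106

P(X=1) ≈ 0.000106 ≈ 0.01%


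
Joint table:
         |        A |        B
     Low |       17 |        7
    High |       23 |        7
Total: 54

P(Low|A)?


P(Low|A) = 17/(17+23) = 17/40

P = 17/40 ≈ 42.50%


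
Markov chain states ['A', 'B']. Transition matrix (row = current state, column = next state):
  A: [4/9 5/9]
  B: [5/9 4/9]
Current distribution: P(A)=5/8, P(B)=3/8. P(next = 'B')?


P(next=B) = Σᵢ P(now=i)×P(i→B)
= 5/8×5/9 + 3/8×4/9
= 25/72 + 1/6 = 37/72

P = 37/72 ≈ 0.5139


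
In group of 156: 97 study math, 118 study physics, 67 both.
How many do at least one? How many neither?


|A∪B| = 97+118-67 = 148
Neither = 156-148 = 8

At least one: 148; Neither: 8


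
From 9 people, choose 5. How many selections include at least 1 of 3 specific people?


Complement: C(9,5) - C(6,5) = 126 - 6 = 120

120


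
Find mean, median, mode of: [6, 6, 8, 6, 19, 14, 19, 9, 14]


Sorted: [6, 6, 6, 8, 9, 14, 14, 19, 19]
Mean = 101/9
Median = 9
Freq: {6: 3, 8: 1, 19: 2, 14: 2, 9: 1}
Mode: [6]

Mean=101/9, Median=9, Mode=6


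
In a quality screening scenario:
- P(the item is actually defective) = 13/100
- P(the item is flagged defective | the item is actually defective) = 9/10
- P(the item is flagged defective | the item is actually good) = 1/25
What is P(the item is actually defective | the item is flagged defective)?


Using Bayes' theorem:
P(A|B) = P(B|A)·P(A) / P(B)

P(the item is flagged defective) = 9/10 × 13/100 + 1/25 × 87/100
= 117/1000 + 87/2500 = 759/5000

P(the item is actually defective|the item is flagged defective) = (117/1000) / (759/5000) = 195/253

P(the item is actually defective|the item is flagged defective) = 195/253 ≈ 77.08%
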